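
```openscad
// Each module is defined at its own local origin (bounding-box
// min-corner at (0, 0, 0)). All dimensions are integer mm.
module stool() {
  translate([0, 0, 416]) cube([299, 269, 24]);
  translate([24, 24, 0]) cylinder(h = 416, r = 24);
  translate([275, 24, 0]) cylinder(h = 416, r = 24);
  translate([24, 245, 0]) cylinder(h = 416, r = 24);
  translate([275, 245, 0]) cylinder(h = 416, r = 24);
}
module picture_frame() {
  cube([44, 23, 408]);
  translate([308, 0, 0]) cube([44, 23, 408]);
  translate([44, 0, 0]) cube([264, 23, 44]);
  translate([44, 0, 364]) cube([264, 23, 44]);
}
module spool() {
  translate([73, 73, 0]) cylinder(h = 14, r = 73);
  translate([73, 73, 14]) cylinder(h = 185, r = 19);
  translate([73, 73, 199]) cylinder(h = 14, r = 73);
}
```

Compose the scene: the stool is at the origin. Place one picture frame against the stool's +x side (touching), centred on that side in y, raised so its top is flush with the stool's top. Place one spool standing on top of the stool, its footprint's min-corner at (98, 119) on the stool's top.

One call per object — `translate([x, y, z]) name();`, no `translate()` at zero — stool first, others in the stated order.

stool();
translate([299, 123, 32]) picture_frame();
translate([98, 119, 440]) spool();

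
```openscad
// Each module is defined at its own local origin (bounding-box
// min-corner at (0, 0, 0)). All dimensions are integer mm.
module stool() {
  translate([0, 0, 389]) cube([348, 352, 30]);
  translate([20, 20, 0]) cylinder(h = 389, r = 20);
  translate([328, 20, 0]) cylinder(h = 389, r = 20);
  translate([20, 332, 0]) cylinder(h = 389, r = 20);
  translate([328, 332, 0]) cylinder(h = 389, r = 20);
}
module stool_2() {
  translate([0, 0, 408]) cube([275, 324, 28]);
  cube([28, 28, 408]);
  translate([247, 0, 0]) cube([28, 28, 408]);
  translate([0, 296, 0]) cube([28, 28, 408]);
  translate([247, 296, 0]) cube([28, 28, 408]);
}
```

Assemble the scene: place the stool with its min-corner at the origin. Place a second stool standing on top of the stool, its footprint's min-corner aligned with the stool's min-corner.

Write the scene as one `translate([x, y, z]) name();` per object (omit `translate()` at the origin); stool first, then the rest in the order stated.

stool();
translate([0, 0, 419]) stool_2();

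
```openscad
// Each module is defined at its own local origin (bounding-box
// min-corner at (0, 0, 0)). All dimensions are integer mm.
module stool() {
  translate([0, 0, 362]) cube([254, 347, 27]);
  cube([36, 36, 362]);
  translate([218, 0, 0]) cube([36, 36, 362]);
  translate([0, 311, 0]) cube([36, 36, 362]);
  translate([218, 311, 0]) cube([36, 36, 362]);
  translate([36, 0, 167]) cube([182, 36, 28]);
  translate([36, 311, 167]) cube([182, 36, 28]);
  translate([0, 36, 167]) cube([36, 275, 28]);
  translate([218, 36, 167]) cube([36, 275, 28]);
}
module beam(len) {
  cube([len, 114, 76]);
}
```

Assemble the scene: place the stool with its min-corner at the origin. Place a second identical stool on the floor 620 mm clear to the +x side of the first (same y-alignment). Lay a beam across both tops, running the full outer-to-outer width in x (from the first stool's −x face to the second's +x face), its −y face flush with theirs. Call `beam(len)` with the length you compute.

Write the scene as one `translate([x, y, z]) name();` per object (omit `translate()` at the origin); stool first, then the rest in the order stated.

stool();
translate([874, 0, 0]) stool();
translate([0, 0, 389]) beam(1128);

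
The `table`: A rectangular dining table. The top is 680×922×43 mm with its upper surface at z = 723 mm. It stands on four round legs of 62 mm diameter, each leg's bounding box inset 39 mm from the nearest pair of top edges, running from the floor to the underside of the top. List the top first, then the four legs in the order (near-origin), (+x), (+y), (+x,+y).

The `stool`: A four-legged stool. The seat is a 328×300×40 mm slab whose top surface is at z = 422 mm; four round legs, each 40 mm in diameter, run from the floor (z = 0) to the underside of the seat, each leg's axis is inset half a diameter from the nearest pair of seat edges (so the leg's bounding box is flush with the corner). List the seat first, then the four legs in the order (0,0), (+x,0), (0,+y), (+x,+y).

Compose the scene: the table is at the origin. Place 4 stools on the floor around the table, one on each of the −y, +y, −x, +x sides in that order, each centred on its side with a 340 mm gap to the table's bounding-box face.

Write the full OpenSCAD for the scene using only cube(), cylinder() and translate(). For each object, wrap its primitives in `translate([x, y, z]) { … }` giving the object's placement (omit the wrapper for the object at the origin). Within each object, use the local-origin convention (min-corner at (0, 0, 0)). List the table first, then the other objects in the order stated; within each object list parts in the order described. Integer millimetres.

translate([0, 0, 680]) cube([680, 922, 43]);
translate([70, 70, 0]) cylinder(h = 680, r = 31);
translate([610, 70, 0]) cylinder(h = 680, r = 31);
translate([70, 852, 0]) cylinder(h = 680, r = 31);
translate([610, 852, 0]) cylinder(h = 680, r = 31);
translate([176, -640, 0]) {
  translate([0, 0, 382]) cube([328, 300, 40]);
  translate([20, 20, 0]) cylinder(h = 382, r = 20);
  translate([308, 20, 0]) cylinder(h = 382, r = 20);
  translate([20, 280, 0]) cylinder(h = 382, r = 20);
  translate([308, 280, 0]) cylinder(h = 382, r = 20);
}
translate([176, 1262, 0]) {
  translate([0, 0, 382]) cube([328, 300, 40]);
  translate([20, 20, 0]) cylinder(h = 382, r = 20);
  translate([308, 20, 0]) cylinder(h = 382, r = 20);
  translate([20, 280, 0]) cylinder(h = 382, r = 20);
  translate([308, 280, 0]) cylinder(h = 382, r = 20);
}
translate([-668, 311, 0]) {
  translate([0, 0, 382]) cube([328, 300, 40]);
  translate([20, 20, 0]) cylinder(h = 382, r = 20);
  translate([308, 20, 0]) cylinder(h = 382, r = 20);
  translate([20, 280, 0]) cylinder(h = 382, r = 20);
  translate([308, 280, 0]) cylinder(h = 382, r = 20);
}
translate([1020, 311, 0]) {
  translate([0, 0, 382]) cube([328, 300, 40]);
  translate([20, 20, 0]) cylinder(h = 382, r = 20);
  translate([308, 20, 0]) cylinder(h = 382, r = 20);
  translate([20, 280, 0]) cylinder(h = 382, r = 20);
  translate([308, 280, 0]) cylinder(h = 382, r = 20);
}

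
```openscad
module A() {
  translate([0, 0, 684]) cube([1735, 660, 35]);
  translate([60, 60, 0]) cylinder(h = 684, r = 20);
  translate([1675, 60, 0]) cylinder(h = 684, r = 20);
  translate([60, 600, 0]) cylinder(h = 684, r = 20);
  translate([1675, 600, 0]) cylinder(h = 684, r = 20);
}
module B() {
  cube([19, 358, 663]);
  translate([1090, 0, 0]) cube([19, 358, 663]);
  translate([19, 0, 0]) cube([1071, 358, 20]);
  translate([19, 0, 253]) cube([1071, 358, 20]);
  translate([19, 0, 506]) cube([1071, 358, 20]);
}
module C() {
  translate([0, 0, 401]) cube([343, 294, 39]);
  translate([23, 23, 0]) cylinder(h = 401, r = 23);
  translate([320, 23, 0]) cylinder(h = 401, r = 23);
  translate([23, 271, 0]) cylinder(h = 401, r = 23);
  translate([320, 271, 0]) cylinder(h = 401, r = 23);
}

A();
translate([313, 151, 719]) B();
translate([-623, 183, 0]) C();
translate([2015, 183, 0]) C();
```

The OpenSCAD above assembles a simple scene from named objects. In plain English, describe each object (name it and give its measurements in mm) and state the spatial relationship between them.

A is a table with a 1735×660 mm rectangular top, 35 mm thick, top surface at z = 719 mm, supported by four round legs of 40 mm diameter, each leg's bounding box inset 40 mm from the nearest pair of top edges, running from the floor.

B is an open bookshelf. Two side panels, each 19 mm thick, 358 mm deep and 663 mm tall, stand 1109 mm apart (outside-to-outside). Between them sit 3 shelves, each 20 mm thick and 358 mm deep, spanning the full gap between the sides. The bottom shelf rests on the floor (its underside at z = 0) and the clear gap between one shelf's top and the next shelf's underside is 233 mm.

C is a four-legged stool. The seat is 343×294 mm, 39 mm thick, top at z = 440 mm. It stands on four round legs, each 46 mm in diameter, from z = 0 to the seat underside, each leg's axis is inset half a diameter from the nearest pair of seat edges (so the leg's bounding box is flush with the corner).

The bookshelf is on top of the table, centred. Two stools sit around the table at the −x, +x sides.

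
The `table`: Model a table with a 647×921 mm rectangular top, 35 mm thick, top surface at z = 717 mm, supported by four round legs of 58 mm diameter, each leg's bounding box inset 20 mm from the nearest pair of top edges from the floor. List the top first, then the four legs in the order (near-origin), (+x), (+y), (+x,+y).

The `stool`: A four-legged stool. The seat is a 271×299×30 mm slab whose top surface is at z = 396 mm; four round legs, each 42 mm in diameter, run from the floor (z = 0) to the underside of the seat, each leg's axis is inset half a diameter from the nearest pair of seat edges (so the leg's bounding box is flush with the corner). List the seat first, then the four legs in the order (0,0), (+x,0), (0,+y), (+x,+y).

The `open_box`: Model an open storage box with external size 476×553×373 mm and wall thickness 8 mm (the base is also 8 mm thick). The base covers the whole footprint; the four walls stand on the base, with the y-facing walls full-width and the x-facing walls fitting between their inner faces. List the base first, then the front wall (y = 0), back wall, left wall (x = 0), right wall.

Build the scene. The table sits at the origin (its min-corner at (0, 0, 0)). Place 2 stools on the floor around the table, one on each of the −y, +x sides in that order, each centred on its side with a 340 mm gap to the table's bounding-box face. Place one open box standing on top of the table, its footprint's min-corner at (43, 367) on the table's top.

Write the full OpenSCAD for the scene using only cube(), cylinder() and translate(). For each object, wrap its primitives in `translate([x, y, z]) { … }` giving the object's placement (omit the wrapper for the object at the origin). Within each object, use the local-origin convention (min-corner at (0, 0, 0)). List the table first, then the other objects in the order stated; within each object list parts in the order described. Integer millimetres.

translate([0, 0, 682]) cube([647, 921, 35]);
translate([49, 49, 0]) cylinder(h = 682, r = 29);
translate([598, 49, 0]) cylinder(h = 682, r = 29);
translate([49, 872, 0]) cylinder(h = 682, r = 29);
translate([598, 872, 0]) cylinder(h = 682, r = 29);
translate([188, -639, 0]) {
  translate([0, 0, 366]) cube([271, 299, 30]);
  translate([21, 21, 0]) cylinder(h = 366, r = 21);
  translate([250, 21, 0]) cylinder(h = 366, r = 21);
  translate([21, 278, 0]) cylinder(h = 366, r = 21);
  translate([250, 278, 0]) cylinder(h = 366, r = 21);
}
translate([987, 311, 0]) {
  translate([0, 0, 366]) cube([271, 299, 30]);
  translate([21, 21, 0]) cylinder(h = 366, r = 21);
  translate([250, 21, 0]) cylinder(h = 366, r = 21);
  translate([21, 278, 0]) cylinder(h = 366, r = 21);
  translate([250, 278, 0]) cylinder(h = 366, r = 21);
}
translate([43, 367, 717]) {
  cube([476, 553, 8]);
  translate([0, 0, 8]) cube([476, 8, 365]);
  translate([0, 545, 8]) cube([476, 8, 365]);
  translate([0, 8, 8]) cube([8, 537, 365]);
  translate([468, 8, 8]) cube([8, 537, 365]);
}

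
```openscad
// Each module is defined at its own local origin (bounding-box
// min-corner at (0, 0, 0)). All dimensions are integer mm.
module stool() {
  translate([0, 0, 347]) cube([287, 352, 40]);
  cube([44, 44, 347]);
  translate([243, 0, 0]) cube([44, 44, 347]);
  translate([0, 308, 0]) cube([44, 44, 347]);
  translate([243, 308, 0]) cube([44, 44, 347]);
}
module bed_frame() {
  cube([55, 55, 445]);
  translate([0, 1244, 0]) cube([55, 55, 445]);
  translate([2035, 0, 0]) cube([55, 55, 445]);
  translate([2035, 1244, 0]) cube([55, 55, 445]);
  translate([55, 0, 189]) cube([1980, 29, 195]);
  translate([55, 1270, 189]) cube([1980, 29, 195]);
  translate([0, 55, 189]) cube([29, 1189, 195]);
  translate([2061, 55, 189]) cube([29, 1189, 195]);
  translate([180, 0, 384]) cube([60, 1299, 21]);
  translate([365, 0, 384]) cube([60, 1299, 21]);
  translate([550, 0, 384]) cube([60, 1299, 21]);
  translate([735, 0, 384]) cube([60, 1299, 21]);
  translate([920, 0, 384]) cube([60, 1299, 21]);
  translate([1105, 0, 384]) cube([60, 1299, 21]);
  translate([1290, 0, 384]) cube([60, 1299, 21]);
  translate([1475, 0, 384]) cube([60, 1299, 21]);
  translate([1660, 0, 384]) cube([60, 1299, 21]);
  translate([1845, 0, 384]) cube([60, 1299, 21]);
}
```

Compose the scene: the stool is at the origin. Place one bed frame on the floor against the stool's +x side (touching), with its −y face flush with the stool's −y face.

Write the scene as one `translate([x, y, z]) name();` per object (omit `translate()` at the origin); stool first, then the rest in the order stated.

stool();
translate([287, 0, 0]) bed_frame();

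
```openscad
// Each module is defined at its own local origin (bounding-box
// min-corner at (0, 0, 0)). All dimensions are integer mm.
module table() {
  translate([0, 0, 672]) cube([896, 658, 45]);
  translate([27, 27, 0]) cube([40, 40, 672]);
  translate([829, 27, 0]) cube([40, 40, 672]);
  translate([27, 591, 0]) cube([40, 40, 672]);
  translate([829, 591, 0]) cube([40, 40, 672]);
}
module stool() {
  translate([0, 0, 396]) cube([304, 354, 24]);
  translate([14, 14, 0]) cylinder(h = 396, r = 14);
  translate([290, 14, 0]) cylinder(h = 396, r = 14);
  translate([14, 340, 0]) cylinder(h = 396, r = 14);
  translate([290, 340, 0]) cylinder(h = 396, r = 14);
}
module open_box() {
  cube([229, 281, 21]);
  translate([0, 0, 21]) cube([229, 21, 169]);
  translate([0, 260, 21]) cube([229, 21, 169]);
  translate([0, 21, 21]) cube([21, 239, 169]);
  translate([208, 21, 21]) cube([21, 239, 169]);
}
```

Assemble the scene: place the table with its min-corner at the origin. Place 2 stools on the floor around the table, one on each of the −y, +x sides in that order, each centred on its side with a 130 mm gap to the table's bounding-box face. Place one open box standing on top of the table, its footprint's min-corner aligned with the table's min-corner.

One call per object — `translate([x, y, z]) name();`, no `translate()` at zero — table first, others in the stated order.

table();
translate([296, -484, 0]) stool();
translate([1026, 152, 0]) stool();
translate([0, 0, 717]) open_box();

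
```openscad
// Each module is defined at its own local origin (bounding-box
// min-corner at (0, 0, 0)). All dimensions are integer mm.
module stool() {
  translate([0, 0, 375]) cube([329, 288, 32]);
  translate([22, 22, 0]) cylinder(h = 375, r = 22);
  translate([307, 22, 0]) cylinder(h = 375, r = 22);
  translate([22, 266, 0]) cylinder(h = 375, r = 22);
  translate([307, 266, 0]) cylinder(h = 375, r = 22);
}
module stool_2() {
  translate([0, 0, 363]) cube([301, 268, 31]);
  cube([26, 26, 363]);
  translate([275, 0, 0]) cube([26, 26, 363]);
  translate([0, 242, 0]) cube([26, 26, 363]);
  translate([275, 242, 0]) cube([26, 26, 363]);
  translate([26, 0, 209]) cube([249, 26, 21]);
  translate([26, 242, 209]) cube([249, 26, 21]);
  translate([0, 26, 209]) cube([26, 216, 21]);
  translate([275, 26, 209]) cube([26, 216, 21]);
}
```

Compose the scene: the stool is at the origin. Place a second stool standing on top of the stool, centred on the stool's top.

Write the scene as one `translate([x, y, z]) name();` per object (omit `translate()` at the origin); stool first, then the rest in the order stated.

stool();
translate([14, 10, 407]) stool_2();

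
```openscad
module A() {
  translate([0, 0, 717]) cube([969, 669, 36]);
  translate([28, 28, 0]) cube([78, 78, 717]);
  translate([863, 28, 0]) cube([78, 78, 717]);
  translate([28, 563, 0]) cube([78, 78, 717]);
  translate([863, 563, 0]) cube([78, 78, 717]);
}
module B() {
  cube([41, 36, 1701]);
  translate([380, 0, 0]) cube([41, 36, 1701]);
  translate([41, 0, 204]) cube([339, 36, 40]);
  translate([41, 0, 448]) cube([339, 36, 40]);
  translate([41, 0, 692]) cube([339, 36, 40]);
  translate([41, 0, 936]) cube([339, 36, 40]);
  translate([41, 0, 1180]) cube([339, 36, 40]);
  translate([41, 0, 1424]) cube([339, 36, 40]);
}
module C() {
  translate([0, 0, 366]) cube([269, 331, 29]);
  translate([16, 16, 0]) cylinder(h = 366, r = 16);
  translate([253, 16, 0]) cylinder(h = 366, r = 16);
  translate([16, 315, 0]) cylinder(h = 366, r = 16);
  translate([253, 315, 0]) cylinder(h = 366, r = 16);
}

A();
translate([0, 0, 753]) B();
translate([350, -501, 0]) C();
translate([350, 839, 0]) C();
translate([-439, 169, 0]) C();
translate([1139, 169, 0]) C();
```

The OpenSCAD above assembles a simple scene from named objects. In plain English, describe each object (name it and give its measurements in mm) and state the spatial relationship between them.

A is a table: top 969 mm (x) × 669 mm (y), 36 mm thick, upper face at z = 753 mm, on four 78×78 mm square legs, each inset 28 mm from the nearest pair of top edges, running from z = 0 to the bottom of the top.

B is a wooden ladder with two side rails of 41×36 mm section and 1701 mm height, set 421 mm apart overall. Between them run 6 rectangular rungs (36 mm deep, 40 mm thick), front faces flush with the rails' −y face. The bottom of the first rung is 204 mm above the floor and each subsequent rung is 244 mm higher than the one below.

C is a four-legged stool. The seat is a 269×331×29 mm slab whose top surface is at z = 395 mm; four round legs, each 32 mm in diameter, run from the floor (z = 0) to the underside of the seat, each leg's axis is inset half a diameter from the nearest pair of seat edges (so the leg's bounding box is flush with the corner).

The ladder is on top of the table. Four stools sit around the table at the −y, +y, −x, +x sides.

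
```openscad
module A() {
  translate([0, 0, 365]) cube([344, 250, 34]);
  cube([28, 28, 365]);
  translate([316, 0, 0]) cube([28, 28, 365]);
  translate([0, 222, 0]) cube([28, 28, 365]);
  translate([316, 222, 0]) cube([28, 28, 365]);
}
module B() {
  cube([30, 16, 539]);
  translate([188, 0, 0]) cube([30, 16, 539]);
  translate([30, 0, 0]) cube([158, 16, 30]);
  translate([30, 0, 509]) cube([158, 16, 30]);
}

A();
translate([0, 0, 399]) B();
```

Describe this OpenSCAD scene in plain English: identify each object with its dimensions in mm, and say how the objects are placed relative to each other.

A is a four-legged stool. The seat is 344×250 mm, 34 mm thick, top at z = 399 mm. It stands on four square legs, each 28×28 mm in cross-section, from z = 0 to the seat underside, each flush with a corner of the seat.

B is a picture frame with a 158×479 mm rectangular opening (x by z) and a uniform 30 mm border on every side. Frame depth is 16 mm along y. It is built from two vertical stiles running the full outside height and two horizontal rails spanning the gap between the stiles.

The picture frame is on top of the stool.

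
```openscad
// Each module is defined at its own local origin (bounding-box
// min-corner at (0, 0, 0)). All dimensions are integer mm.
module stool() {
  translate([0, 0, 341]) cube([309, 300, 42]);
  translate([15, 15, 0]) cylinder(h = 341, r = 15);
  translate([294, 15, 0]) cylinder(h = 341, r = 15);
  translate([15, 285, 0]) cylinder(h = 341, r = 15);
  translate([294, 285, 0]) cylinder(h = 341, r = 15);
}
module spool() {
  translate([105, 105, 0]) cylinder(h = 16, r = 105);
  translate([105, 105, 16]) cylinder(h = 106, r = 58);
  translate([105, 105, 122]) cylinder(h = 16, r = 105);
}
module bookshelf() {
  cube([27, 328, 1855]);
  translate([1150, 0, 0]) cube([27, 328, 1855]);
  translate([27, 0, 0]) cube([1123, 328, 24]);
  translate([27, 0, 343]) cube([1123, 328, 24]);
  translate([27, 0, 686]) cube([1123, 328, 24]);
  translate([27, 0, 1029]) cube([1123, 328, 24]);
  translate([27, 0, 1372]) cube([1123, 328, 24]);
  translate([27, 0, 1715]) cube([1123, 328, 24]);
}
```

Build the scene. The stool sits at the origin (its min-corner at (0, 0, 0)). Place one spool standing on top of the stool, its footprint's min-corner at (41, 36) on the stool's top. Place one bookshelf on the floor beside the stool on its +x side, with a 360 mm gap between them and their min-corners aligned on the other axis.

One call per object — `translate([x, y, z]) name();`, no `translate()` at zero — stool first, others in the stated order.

stool();
translate([41, 36, 383]) spool();
translate([669, 0, 0]) bookshelf();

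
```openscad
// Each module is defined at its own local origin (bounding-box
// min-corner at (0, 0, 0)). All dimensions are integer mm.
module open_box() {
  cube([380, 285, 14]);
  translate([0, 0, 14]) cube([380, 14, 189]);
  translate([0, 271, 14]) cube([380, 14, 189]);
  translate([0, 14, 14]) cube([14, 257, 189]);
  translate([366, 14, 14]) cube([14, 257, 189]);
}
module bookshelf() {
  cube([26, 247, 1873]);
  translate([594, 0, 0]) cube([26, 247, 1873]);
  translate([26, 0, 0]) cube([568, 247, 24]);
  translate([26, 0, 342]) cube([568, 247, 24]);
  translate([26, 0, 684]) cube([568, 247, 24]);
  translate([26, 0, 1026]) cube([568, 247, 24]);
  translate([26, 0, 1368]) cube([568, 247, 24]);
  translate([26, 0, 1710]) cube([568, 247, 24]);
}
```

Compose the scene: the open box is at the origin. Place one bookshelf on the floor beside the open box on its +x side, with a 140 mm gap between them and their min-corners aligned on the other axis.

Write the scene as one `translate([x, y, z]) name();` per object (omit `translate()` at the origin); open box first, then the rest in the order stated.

open_box();
translate([520, 0, 0]) bookshelf();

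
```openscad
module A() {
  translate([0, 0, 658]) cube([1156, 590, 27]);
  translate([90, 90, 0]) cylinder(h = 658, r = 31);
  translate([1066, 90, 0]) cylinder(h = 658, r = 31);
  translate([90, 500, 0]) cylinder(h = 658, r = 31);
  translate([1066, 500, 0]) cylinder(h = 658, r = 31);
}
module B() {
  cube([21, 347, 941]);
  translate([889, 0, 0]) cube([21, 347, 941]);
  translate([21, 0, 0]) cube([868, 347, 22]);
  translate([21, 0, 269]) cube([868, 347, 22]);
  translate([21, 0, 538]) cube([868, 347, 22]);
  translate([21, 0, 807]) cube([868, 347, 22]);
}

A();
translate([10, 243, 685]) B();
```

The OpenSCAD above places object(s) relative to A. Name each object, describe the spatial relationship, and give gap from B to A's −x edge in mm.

The bookshelf's min-x is at 10; the table's min-x is 0; gap = 10 mm.

A is a table. B is a bookshelf. The bookshelf is on top of the table. The gap from the bookshelf to the table's −x edge is 10 mm.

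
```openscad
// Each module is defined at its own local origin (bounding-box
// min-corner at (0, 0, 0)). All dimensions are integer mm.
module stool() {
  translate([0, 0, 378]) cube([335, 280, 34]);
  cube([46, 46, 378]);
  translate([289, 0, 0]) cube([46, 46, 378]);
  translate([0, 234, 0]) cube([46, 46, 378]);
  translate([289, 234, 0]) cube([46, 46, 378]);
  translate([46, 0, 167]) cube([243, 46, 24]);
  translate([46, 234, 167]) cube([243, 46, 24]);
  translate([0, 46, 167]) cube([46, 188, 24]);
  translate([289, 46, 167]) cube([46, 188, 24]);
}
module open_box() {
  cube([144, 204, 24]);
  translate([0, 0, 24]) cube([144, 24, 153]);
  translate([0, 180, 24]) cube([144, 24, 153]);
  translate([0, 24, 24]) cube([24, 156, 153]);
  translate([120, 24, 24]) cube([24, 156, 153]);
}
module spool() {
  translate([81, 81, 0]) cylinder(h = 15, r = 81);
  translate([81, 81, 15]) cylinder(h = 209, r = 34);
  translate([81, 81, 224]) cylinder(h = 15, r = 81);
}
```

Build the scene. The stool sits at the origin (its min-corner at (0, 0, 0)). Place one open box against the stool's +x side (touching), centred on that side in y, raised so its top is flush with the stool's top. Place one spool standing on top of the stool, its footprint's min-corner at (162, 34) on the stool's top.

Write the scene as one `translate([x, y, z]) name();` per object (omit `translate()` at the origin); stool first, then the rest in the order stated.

stool();
translate([335, 38, 235]) open_box();
translate([162, 34, 412]) spool();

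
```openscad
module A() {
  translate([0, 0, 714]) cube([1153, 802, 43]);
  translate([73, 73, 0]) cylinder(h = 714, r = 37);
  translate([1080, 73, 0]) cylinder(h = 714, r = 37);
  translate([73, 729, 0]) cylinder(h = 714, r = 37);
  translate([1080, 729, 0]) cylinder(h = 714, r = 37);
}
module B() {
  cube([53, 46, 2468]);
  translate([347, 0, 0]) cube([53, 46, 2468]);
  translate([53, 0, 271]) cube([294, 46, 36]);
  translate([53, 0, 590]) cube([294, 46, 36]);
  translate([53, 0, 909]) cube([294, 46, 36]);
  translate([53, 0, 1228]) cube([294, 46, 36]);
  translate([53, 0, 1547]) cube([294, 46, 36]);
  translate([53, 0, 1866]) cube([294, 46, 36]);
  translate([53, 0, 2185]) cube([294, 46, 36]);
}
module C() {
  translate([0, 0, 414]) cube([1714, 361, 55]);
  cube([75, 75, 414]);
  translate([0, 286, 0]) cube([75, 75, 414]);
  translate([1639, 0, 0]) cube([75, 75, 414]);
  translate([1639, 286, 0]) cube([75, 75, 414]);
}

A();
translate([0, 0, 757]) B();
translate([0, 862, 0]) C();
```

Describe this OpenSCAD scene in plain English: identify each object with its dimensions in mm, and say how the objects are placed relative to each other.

A is a table with a 1153×802 mm rectangular top, 43 mm thick, top surface at z = 757 mm, supported by four round legs of 74 mm diameter, each leg's bounding box inset 36 mm from the nearest pair of top edges, running from the floor.

B is a wooden ladder with two side rails of 53×46 mm section and 2468 mm height, set 400 mm apart overall. Between them run 7 rectangular rungs (46 mm deep, 36 mm thick), front faces flush with the rails' −y face. The bottom of the first rung is 271 mm above the floor and each subsequent rung is 319 mm higher than the one below.

C is a bench: a 1714×361 mm seat slab, 55 mm thick, top at z = 469 mm, on four 75×75 mm square legs flush with the seat corners and standing on z = 0.

The ladder is on top of the table. The bench is on the floor beside the table on its +y side.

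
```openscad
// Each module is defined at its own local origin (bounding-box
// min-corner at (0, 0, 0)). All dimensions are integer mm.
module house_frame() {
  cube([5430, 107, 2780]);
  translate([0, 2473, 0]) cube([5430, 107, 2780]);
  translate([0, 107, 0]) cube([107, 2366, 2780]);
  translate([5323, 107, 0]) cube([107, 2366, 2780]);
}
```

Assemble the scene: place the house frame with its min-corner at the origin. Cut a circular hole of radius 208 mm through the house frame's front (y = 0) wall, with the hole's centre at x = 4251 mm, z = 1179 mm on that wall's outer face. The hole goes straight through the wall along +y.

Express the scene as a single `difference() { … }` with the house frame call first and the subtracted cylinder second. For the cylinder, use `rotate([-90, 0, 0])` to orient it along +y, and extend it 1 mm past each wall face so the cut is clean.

difference() {
  house_frame();
  translate([4251, -1, 1179]) rotate([-90, 0, 0]) cylinder(h = 109, r = 208);
}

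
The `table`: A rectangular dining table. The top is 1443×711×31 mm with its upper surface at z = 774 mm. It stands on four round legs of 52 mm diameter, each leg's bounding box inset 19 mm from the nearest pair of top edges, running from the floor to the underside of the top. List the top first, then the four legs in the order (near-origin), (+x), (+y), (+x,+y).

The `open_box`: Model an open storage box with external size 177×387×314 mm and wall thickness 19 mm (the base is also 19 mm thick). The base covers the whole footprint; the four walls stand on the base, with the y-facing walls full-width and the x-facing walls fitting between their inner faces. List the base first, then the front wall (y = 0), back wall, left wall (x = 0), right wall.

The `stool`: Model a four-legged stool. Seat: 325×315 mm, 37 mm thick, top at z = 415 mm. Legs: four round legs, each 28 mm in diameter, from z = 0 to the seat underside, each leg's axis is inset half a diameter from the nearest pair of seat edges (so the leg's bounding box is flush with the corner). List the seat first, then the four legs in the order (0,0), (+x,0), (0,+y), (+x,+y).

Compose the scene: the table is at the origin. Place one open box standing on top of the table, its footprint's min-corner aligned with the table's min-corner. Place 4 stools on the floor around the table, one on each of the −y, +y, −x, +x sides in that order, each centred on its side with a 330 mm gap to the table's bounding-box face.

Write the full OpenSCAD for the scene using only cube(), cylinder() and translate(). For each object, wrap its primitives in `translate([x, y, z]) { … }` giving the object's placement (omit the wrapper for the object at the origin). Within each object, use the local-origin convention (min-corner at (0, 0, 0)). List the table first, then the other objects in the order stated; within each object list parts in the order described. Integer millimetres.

translate([0, 0, 743]) cube([1443, 711, 31]);
translate([45, 45, 0]) cylinder(h = 743, r = 26);
translate([1398, 45, 0]) cylinder(h = 743, r = 26);
translate([45, 666, 0]) cylinder(h = 743, r = 26);
translate([1398, 666, 0]) cylinder(h = 743, r = 26);
translate([0, 0, 774]) {
  cube([177, 387, 19]);
  translate([0, 0, 19]) cube([177, 19, 295]);
  translate([0, 368, 19]) cube([177, 19, 295]);
  translate([0, 19, 19]) cube([19, 349, 295]);
  translate([158, 19, 19]) cube([19, 349, 295]);
}
translate([559, -645, 0]) {
  translate([0, 0, 378]) cube([325, 315, 37]);
  translate([14, 14, 0]) cylinder(h = 378, r = 14);
  translate([311, 14, 0]) cylinder(h = 378, r = 14);
  translate([14, 301, 0]) cylinder(h = 378, r = 14);
  translate([311, 301, 0]) cylinder(h = 378, r = 14);
}
translate([559, 1041, 0]) {
  translate([0, 0, 378]) cube([325, 315, 37]);
  translate([14, 14, 0]) cylinder(h = 378, r = 14);
  translate([311, 14, 0]) cylinder(h = 378, r = 14);
  translate([14, 301, 0]) cylinder(h = 378, r = 14);
  translate([311, 301, 0]) cylinder(h = 378, r = 14);
}
translate([-655, 198, 0]) {
  translate([0, 0, 378]) cube([325, 315, 37]);
  translate([14, 14, 0]) cylinder(h = 378, r = 14);
  translate([311, 14, 0]) cylinder(h = 378, r = 14);
  translate([14, 301, 0]) cylinder(h = 378, r = 14);
  translate([311, 301, 0]) cylinder(h = 378, r = 14);
}
translate([1773, 198, 0]) {
  translate([0, 0, 378]) cube([325, 315, 37]);
  translate([14, 14, 0]) cylinder(h = 378, r = 14);
  translate([311, 14, 0]) cylinder(h = 378, r = 14);
  translate([14, 301, 0]) cylinder(h = 378, r = 14);
  translate([311, 301, 0]) cylinder(h = 378, r = 14);
}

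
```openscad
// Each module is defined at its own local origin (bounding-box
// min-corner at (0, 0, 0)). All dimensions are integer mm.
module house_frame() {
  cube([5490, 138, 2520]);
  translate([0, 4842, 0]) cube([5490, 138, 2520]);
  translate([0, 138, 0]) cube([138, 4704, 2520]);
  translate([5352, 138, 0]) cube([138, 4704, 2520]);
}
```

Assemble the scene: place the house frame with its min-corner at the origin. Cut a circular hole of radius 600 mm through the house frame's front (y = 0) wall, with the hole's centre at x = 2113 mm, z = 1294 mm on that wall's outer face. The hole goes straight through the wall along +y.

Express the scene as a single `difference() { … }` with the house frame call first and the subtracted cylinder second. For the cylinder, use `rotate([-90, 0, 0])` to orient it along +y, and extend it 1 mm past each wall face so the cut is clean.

difference() {
  house_frame();
  translate([2113, -1, 1294]) rotate([-90, 0, 0]) cylinder(h = 140, r = 600);
}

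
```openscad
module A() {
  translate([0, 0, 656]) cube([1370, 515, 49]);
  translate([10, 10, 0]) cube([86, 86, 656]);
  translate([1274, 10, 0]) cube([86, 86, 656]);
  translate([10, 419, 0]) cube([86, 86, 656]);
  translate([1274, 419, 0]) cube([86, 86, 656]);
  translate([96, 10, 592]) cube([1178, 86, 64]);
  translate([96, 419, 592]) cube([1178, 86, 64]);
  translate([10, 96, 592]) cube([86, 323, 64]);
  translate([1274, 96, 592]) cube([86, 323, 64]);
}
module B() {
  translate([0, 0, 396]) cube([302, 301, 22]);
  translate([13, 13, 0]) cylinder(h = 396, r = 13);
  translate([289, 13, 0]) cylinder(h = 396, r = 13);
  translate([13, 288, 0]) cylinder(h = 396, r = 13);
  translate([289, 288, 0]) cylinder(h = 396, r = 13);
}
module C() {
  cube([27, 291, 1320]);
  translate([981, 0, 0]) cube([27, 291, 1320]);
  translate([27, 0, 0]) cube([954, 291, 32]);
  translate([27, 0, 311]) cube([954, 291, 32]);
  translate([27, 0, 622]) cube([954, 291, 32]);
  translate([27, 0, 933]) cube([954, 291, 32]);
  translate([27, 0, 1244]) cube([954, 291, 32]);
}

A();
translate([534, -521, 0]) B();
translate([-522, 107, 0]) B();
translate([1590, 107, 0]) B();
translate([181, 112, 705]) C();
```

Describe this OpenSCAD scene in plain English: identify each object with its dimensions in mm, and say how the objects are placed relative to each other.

A is a table: top 1370 mm (x) × 515 mm (y), 49 mm thick, upper face at z = 705 mm, on four 86×86 mm square legs, each inset 10 mm from the nearest pair of top edges, running from z = 0 to the bottom of the top. Four apron rails, 86 mm thick and 64 mm tall, run between adjacent legs with their top edges flush with the underside of the top and their outer faces flush with the legs' outer faces.

B is a simple wooden stool: a rectangular seat 302 mm (x) by 301 mm (y), 22 mm thick, top face at z = 418 mm, on four round legs, each 26 mm in diameter. The legs rest on z = 0, each leg's axis is inset half a diameter from the nearest pair of seat edges (so the leg's bounding box is flush with the corner).

C is an open bookshelf. Two side panels, each 27 mm thick, 291 mm deep and 1320 mm tall, stand 1008 mm apart (outside-to-outside). Between them sit 5 shelves, each 32 mm thick and 291 mm deep, spanning the full gap between the sides. The bottom shelf rests on the floor (its underside at z = 0) and the clear gap between one shelf's top and the next shelf's underside is 279 mm.

Three stools sit around the table at the −y, −x, +x sides. The bookshelf is on top of the table, centred.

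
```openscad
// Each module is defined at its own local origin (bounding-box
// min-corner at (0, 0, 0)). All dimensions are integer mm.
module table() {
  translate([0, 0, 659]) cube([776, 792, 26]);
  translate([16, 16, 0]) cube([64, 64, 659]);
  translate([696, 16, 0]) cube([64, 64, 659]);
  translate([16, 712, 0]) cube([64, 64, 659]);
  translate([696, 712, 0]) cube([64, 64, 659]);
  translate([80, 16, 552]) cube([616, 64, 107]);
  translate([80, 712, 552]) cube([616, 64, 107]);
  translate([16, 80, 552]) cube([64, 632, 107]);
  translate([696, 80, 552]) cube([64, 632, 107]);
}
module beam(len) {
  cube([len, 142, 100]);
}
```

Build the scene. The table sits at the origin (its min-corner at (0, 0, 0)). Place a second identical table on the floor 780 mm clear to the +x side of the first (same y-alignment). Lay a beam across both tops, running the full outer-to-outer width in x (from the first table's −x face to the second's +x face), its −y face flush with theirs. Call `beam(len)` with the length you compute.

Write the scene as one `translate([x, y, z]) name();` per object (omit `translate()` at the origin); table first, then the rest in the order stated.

table();
translate([1556, 0, 0]) table();
translate([0, 0, 685]) beam(2332);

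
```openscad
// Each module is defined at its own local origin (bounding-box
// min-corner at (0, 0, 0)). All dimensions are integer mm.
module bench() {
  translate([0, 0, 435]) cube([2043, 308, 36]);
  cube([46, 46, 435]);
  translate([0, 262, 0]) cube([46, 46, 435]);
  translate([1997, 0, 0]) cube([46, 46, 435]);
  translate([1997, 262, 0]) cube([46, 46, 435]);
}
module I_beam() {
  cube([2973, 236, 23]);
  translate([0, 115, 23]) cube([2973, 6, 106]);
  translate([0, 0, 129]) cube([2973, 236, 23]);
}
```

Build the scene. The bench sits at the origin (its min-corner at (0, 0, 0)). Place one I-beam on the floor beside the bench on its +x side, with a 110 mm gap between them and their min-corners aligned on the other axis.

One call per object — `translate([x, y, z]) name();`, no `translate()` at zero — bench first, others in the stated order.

bench();
translate([2153, 0, 0]) I_beam();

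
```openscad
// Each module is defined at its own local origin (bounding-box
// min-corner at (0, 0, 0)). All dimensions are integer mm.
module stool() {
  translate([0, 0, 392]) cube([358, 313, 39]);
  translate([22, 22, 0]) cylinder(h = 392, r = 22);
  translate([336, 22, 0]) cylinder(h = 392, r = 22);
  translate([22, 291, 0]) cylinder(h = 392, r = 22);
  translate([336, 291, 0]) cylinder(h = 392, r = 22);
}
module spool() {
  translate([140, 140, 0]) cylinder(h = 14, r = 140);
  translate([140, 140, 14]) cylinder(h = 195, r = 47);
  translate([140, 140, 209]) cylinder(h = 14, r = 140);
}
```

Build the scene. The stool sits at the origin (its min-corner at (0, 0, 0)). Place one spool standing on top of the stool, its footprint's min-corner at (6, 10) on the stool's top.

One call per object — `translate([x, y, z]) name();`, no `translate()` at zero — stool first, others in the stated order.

stool();
translate([6, 10, 431]) spool();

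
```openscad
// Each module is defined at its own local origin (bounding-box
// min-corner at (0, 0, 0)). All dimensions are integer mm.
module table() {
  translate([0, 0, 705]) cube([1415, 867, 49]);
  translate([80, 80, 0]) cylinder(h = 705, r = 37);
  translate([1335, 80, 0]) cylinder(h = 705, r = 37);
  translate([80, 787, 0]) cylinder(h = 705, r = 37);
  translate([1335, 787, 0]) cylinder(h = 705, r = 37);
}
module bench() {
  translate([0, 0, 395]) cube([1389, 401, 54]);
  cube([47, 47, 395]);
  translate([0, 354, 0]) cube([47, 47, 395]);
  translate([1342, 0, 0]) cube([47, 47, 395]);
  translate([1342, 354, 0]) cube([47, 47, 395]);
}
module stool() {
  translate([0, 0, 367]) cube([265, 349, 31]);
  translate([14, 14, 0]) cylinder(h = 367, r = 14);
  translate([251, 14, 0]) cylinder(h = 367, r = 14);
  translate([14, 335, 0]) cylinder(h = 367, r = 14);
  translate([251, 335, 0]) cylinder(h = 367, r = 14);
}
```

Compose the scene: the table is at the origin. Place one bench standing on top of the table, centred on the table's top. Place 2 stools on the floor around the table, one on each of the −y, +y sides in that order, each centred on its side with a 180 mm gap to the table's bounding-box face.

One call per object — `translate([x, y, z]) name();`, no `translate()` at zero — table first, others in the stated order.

table();
translate([13, 233, 754]) bench();
translate([575, -529, 0]) stool();
translate([575, 1047, 0]) stool();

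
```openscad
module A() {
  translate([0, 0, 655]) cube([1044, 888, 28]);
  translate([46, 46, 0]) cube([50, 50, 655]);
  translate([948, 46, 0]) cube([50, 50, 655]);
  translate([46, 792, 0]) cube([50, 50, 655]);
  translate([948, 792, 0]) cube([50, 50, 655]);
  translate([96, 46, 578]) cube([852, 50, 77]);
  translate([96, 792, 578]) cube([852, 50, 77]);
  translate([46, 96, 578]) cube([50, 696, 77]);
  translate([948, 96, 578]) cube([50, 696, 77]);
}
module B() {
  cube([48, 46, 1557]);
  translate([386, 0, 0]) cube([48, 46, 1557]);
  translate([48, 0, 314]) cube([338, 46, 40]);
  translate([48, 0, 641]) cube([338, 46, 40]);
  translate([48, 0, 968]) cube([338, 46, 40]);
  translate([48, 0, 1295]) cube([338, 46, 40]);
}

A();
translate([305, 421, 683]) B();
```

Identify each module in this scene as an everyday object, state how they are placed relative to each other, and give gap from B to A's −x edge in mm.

The ladder's min-x is at 305; the table's min-x is 0; gap = 305 mm.

A is a table. B is a ladder. The ladder is on top of the table, centred. The gap from the ladder to the table's −x edge is 305 mm.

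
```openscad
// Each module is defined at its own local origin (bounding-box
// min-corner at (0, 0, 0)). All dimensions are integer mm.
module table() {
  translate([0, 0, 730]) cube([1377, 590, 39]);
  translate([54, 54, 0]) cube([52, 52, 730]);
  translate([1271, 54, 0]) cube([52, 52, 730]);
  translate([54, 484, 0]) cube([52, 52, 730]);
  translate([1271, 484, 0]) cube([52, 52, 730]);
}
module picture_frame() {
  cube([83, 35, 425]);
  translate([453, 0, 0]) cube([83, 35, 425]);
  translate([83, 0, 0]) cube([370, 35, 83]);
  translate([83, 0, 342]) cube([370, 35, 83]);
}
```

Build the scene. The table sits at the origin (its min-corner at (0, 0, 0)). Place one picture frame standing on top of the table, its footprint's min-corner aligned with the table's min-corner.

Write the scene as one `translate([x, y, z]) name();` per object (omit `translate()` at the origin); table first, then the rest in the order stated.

table();
translate([0, 0, 769]) picture_frame();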